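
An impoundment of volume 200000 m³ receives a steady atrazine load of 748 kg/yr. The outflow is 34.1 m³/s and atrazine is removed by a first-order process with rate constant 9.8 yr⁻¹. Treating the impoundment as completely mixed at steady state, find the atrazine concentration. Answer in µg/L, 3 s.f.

0.694 µg/L

Outflow Q = 34.1 m³/s × 3.156e+07 s/yr = 1.076e+09 m³/yr.
Steady-state CSTR mass balance: W = Q·C + k·V·C, so C = W/(Q + kV).
Q + kV = 1.076e+09 + 9.8·200000 = 1.078e+09 m³/yr.
C = 748/1.078e+09 = 6.938e-07 kg/m³ = 0.0006938 mg/L = 0.6938 µg/L.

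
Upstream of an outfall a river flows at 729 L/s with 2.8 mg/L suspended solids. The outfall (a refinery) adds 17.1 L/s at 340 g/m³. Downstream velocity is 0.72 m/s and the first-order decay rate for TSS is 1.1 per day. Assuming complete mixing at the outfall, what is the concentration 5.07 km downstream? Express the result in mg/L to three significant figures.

9.63 mg/L

17.1 L/s = 0.0171 m³/s.
729 L/s = 0.729 m³/s.
After complete mixing, C₀ = (0.0171·340 + 0.729·2.8) / 0.7461 = 10.53 mg/L.
Travel time t = 5070 m / 0.72 m/s = 7042 s = 0.0815 d.
C = 10.53·exp(−1.1·0.0815) = 10.53·0.9143 = 9.626 mg/L.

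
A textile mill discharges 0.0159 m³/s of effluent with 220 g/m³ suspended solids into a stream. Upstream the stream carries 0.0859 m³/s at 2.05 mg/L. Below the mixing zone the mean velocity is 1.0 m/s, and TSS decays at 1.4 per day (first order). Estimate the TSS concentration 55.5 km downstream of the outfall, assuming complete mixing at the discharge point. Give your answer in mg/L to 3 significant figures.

14.7 mg/L

After complete mixing, C₀ = (0.0159·220 + 0.0859·2.05) / 0.1018 = 36.09 mg/L.
Travel time t = 5.55e+04 m / 1.0 m/s = 5.55e+04 s = 0.6424 d.
C = 36.09·exp(−1.4·0.6424) = 36.09·0.4069 = 14.68 mg/L.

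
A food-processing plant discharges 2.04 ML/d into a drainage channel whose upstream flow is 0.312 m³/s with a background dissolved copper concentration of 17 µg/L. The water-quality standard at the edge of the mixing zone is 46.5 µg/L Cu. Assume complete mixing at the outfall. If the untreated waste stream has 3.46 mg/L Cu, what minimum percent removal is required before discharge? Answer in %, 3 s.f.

87.4 %

2.04 ML/d = 0.02361 m³/s.
17 µg/L = 0.017 mg/L.
46.5 µg/L = 0.0465 mg/L.
Mass balance: 0.0465·0.3356 = 0.02361·Cₑ + 0.312·0.017.
Cₑ = (0.01561 − 0.005304) / 0.02361 = 0.4363 mg/L.
Required removal = 1 − 0.4363/3.46 = 87.39 %.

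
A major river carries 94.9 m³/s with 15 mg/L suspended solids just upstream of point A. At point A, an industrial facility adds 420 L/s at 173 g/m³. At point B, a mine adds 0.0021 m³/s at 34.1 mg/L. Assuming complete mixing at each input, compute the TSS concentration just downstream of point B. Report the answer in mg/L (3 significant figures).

15.7 mg/L

420 L/s = 0.42 m³/s.
After input A: C = (94.9·15 + 0.42·173) / 95.32 = 15.7 mg/L.
After input B: C = (95.32·15.7 + 0.0021·34.1) / 95.32 = 15.7 mg/L.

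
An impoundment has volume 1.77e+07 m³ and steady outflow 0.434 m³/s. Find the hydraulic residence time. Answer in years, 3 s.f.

Q = 0.434 m³/s × 3.156e+07 s/yr = 1.37e+07 m³/yr.
Hydraulic residence time τ = V/Q = 1.77e+07/1.37e+07 = 1.292 yr.

1.29 yr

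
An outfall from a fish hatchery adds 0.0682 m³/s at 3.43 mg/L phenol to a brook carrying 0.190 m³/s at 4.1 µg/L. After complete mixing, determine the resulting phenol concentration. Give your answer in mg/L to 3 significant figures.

0.909 mg/L

4.1 µg/L = 0.0041 mg/L.
By mass balance at complete mixing, C = (0.0682·3.43 + 0.19·0.0041) / (0.0682 + 0.19) = 0.2347/0.2582 = 0.909 mg/L.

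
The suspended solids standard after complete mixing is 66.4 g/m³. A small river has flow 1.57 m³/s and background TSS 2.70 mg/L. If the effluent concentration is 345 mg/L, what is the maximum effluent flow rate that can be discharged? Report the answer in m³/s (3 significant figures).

0.359 m³/s

Mass balance at complete mixing: C_std·(Q_w + Q_r) = Q_w·C_e + Q_r·C_b.
Rearranging, Q_w = Q_r·(C_std − C_b)/(C_e − C_std) = 1.57·(66.4 − 2.7) / (345 − 66.4) = 0.359 m³/s.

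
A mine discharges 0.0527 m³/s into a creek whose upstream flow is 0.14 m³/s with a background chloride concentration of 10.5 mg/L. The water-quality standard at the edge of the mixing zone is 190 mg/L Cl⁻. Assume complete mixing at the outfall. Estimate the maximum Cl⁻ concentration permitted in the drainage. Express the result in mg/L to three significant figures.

667 mg/L

Mass balance: 190·0.1927 = 0.0527·Cₑ + 0.14·10.5.
Cₑ = (36.61 − 1.47) / 0.0527 = 666.9 mg/L.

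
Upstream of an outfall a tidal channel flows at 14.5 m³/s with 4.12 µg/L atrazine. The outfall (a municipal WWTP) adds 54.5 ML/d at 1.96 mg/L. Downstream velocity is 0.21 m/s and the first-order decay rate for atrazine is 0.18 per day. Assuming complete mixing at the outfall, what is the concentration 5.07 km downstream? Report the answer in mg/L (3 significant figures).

54.5 ML/d = 0.6308 m³/s.
4.12 µg/L = 0.00412 mg/L.
After complete mixing, C₀ = (0.6308·1.96 + 14.5·0.00412) / 15.13 = 0.08566 mg/L.
Travel time t = 5070 m / 0.21 m/s = 2.414e+04 s = 0.2794 d.
C = 0.08566·exp(−0.18·0.2794) = 0.08566·0.9509 = 0.08146 mg/L.

0.0815 mg/L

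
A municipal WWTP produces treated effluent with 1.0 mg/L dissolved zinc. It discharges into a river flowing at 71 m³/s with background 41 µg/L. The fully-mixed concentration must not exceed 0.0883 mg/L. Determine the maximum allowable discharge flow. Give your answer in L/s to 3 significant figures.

3680 L/s

41 µg/L = 0.041 mg/L.
Mass balance at complete mixing: C_std·(Q_w + Q_r) = Q_w·C_e + Q_r·C_b.
Rearranging, Q_w = Q_r·(C_std − C_b)/(C_e − C_std) = 71·(0.0883 − 0.041) / (1 − 0.0883) = 3.684 m³/s.
= 3684 L/s.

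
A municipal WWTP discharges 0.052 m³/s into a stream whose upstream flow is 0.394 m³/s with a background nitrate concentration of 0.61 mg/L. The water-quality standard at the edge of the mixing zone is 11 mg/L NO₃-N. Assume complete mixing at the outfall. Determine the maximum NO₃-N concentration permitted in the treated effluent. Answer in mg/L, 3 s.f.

89.7 mg/L

Mass balance: 11·0.446 = 0.052·Cₑ + 0.394·0.61.
Cₑ = (4.906 − 0.2403) / 0.052 = 89.72 mg/L.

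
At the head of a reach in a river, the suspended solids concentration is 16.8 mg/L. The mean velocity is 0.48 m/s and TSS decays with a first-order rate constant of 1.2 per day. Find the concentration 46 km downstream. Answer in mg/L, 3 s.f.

4.44 mg/L

Travel time t = 46 km / 0.48 m/s = 4.6e+04/0.48 = 9.583e+04 s = 1.109 d.
First-order decay: C = 16.8·exp(−1.2·1.109) = 16.8·0.2642 = 4.439 mg/L.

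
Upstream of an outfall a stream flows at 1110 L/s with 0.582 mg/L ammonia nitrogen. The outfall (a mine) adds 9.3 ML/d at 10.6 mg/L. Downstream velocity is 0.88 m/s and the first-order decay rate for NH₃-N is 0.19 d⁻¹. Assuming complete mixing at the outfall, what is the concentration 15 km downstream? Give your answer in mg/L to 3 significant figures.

1.41 mg/L

9.3 ML/d = 0.1076 m³/s.
1110 L/s = 1.11 m³/s.
After complete mixing, C₀ = (0.1076·10.6 + 1.11·0.582) / 1.218 = 1.468 mg/L.
Travel time t = 1.5e+04 m / 0.88 m/s = 1.705e+04 s = 0.1973 d.
C = 1.468·exp(−0.19·0.1973) = 1.468·0.9632 = 1.414 mg/L.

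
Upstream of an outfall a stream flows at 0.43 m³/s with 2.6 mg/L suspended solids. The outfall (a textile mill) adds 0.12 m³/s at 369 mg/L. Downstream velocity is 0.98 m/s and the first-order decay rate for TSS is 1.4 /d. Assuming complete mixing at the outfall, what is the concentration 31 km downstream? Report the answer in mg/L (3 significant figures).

After complete mixing, C₀ = (0.12·369 + 0.43·2.6) / 0.55 = 82.54 mg/L.
Travel time t = 3.1e+04 m / 0.98 m/s = 3.163e+04 s = 0.3661 d.
C = 82.54·exp(−1.4·0.3661) = 82.54·0.599 = 49.44 mg/L.

49.4 mg/L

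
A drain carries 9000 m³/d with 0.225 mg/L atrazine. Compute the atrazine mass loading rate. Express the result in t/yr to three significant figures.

0.740 t/yr

9000 m³/d = 0.1042 m³/s.
Mass flux = Q·C = 0.1042 m³/s × 0.225 g/m³ = 0.02344 g/s.
= 0.02344 g/s × 31.56 = 0.7396 t/yr.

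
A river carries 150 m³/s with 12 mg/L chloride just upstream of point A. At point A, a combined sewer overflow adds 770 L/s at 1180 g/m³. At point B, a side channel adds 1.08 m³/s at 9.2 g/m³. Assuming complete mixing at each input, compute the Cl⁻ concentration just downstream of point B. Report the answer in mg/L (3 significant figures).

17.9 mg/L

770 L/s = 0.77 m³/s.
After input A: C = (150·12 + 0.77·1180) / 150.8 = 17.97 mg/L.
After input B: C = (150.8·17.97 + 1.08·9.2) / 151.9 = 17.9 mg/L.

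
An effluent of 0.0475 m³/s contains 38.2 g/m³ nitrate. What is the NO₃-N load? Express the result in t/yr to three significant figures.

57.3 t/yr

Mass flux = Q·C = 0.0475 m³/s × 38.2 g/m³ = 1.815 g/s.
= 1.815 g/s × 31.56 = 57.26 t/yr.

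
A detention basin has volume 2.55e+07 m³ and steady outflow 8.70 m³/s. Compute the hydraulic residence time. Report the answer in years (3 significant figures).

0.0929 yr

Q = 8.70 m³/s × 3.156e+07 s/yr = 2.746e+08 m³/yr.
Hydraulic residence time τ = V/Q = 2.55e+07/2.746e+08 = 0.09288 yr.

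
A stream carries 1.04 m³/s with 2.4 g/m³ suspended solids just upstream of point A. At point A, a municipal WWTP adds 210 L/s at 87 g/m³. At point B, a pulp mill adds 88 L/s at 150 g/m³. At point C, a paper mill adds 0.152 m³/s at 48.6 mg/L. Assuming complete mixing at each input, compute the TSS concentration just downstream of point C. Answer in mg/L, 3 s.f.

210 L/s = 0.21 m³/s.
After input A: C = (1.04·2.4 + 0.21·87) / 1.25 = 16.61 mg/L.
88 L/s = 0.088 m³/s.
After input B: C = (1.25·16.61 + 0.088·150) / 1.338 = 25.39 mg/L.
After input C: C = (1.338·25.39 + 0.152·48.6) / 1.49 = 27.75 mg/L.

27.8 mg/L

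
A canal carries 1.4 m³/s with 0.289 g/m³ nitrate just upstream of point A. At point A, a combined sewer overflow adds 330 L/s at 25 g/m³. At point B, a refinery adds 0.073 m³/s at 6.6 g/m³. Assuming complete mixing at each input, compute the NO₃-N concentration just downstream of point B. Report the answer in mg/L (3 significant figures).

330 L/s = 0.33 m³/s.
After input A: C = (1.4·0.289 + 0.33·25) / 1.73 = 5.003 mg/L.
After input B: C = (1.73·5.003 + 0.073·6.6) / 1.803 = 5.067 mg/L.

5.07 mg/L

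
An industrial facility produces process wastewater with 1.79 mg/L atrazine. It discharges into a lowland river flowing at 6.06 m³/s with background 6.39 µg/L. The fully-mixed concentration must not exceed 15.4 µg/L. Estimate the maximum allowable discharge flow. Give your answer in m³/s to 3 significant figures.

0.0308 m³/s

6.39 µg/L = 0.00639 mg/L.
15.4 µg/L = 0.0154 mg/L.
Mass balance at complete mixing: C_std·(Q_w + Q_r) = Q_w·C_e + Q_r·C_b.
Rearranging, Q_w = Q_r·(C_std − C_b)/(C_e − C_std) = 6.06·(0.0154 − 0.00639) / (1.79 − 0.0154) = 0.03077 m³/s.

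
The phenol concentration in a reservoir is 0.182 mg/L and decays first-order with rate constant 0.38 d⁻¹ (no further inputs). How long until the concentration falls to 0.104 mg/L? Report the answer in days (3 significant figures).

t = ln(C₀/C)/k = ln(0.182/0.104)/0.38 = 0.5596/0.38 = 1.473 d.

1.47 d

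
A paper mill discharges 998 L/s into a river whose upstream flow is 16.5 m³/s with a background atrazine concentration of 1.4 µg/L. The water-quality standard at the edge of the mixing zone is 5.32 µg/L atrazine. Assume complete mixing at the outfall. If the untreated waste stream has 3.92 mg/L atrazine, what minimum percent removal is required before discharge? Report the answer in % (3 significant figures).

998 L/s = 0.998 m³/s.
1.4 µg/L = 0.0014 mg/L.
5.32 µg/L = 0.00532 mg/L.
Mass balance: 0.00532·17.5 = 0.998·Cₑ + 16.5·0.0014.
Cₑ = (0.09309 − 0.0231) / 0.998 = 0.07013 mg/L.
Required removal = 1 − 0.07013/3.92 = 98.21 %.

98.2 %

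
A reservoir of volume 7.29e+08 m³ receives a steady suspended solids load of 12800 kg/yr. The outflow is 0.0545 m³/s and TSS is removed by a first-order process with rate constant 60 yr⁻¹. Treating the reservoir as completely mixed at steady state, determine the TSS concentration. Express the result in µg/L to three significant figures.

Outflow Q = 0.0545 m³/s × 3.156e+07 s/yr = 1.72e+06 m³/yr.
Steady-state CSTR mass balance: W = Q·C + k·V·C, so C = W/(Q + kV).
Q + kV = 1.72e+06 + 60·7.29e+08 = 4.374e+10 m³/yr.
C = 12800/4.374e+10 = 2.926e-07 kg/m³ = 0.0002926 mg/L = 0.2926 µg/L.

0.293 µg/L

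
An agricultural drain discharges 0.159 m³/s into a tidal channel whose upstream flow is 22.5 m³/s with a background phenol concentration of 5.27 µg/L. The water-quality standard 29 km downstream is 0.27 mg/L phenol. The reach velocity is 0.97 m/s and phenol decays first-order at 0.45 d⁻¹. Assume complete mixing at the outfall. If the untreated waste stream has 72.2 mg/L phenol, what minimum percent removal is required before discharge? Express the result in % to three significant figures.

38.8 %

5.27 µg/L = 0.00527 mg/L.
Travel time to the compliance point: t = 2.9e+04/0.97 = 2.99e+04 s = 0.346 d; decay factor exp(−0.45·0.346) = 0.8558.
So the concentration just after mixing may be at most 0.27/0.8558 = 0.3155 mg/L.
Mass balance: 0.3155·22.66 = 0.159·Cₑ + 22.5·0.00527.
Cₑ = (7.149 − 0.1186) / 0.159 = 44.21 mg/L.
Required removal = 1 − 44.21/72.2 = 38.76 %.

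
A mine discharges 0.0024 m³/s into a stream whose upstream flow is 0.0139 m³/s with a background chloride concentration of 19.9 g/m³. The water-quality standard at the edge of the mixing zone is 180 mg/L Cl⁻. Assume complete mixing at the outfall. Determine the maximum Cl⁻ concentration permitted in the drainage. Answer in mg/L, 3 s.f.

Mass balance: 180·0.0163 = 0.0024·Cₑ + 0.0139·19.9.
Cₑ = (2.934 − 0.2766) / 0.0024 = 1107 mg/L.

1110 mg/L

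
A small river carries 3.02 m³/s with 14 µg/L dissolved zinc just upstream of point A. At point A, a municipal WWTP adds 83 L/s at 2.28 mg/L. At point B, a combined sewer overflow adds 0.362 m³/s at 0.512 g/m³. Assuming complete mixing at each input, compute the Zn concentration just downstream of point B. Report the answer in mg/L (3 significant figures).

14 µg/L = 0.014 mg/L.
83 L/s = 0.083 m³/s.
After input A: C = (3.02·0.014 + 0.083·2.28) / 3.103 = 0.07461 mg/L.
After input B: C = (3.103·0.07461 + 0.362·0.512) / 3.465 = 0.1203 mg/L.

0.120 mg/L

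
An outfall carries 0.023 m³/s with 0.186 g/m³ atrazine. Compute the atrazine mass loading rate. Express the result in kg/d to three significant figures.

0.370 kg/d

Mass flux = Q·C = 0.023 m³/s × 0.186 g/m³ = 0.004278 g/s.
= 0.004278 g/s × 86.4 = 0.3696 kg/d.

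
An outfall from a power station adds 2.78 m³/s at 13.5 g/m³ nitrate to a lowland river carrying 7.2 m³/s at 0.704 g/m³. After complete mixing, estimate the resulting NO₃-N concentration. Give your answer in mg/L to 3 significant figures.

4.27 mg/L

Conservation of mass across the mixing zone: C = (2.78·13.5 + 7.2·0.704) / (2.78 + 7.2) = 42.6/9.98 = 4.268 mg/L.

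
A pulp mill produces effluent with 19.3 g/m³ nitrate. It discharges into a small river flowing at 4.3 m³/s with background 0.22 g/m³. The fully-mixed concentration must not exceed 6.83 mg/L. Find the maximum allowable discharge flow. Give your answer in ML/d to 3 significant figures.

197 ML/d

Mass balance at complete mixing: C_std·(Q_w + Q_r) = Q_w·C_e + Q_r·C_b.
Rearranging, Q_w = Q_r·(C_std − C_b)/(C_e − C_std) = 4.3·(6.83 − 0.22) / (19.3 − 6.83) = 2.279 m³/s.
= 196.9 ML/d.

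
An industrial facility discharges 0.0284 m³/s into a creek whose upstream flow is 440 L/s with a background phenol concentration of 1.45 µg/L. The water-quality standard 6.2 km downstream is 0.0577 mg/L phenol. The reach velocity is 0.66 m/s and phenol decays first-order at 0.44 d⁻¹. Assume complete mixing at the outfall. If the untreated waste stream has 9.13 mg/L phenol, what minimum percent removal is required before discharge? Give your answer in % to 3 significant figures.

440 L/s = 0.44 m³/s.
1.45 µg/L = 0.00145 mg/L.
Travel time to the compliance point: t = 6200/0.66 = 9394 s = 0.1087 d; decay factor exp(−0.44·0.1087) = 0.9533.
So the concentration just after mixing may be at most 0.0577/0.9533 = 0.06053 mg/L.
Mass balance: 0.06053·0.4684 = 0.0284·Cₑ + 0.44·0.00145.
Cₑ = (0.02835 − 0.000638) / 0.0284 = 0.9758 mg/L.
Required removal = 1 − 0.9758/9.13 = 89.31 %.

89.3 %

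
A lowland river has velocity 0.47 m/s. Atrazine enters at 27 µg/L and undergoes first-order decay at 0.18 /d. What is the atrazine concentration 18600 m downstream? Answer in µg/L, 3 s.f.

24.9 µg/L

Travel time t = 18600 m / 0.47 m/s = 1.86e+04/0.47 = 3.957e+04 s = 0.458 d.
First-order decay: C = 27·exp(−0.18·0.458) = 27·0.9209 = 24.86 µg/L.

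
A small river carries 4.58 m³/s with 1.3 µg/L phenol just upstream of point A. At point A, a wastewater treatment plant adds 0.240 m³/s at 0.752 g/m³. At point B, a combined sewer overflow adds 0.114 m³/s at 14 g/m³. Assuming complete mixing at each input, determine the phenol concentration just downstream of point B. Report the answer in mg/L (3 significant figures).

0.361 mg/L

1.3 µg/L = 0.0013 mg/L.
After input A: C = (4.58·0.0013 + 0.24·0.752) / 4.82 = 0.03868 mg/L.
After input B: C = (4.82·0.03868 + 0.114·14) / 4.934 = 0.3613 mg/L.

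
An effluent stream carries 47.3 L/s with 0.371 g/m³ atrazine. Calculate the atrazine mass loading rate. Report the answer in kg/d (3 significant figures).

47.3 L/s = 0.0473 m³/s.
Mass flux = Q·C = 0.0473 m³/s × 0.371 g/m³ = 0.01755 g/s.
= 0.01755 g/s × 86.4 = 1.516 kg/d.

1.52 kg/d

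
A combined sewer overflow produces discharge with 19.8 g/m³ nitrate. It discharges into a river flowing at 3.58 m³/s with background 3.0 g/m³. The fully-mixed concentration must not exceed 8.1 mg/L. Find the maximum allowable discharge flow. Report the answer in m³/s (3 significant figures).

1.56 m³/s

Mass balance at complete mixing: C_std·(Q_w + Q_r) = Q_w·C_e + Q_r·C_b.
Rearranging, Q_w = Q_r·(C_std − C_b)/(C_e − C_std) = 3.58·(8.1 − 3) / (19.8 − 8.1) = 1.561 m³/s.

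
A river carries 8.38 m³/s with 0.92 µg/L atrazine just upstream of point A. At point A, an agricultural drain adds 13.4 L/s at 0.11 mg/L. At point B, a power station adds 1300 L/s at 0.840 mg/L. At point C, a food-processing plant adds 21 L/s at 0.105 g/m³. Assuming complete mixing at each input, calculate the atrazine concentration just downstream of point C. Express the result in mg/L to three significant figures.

0.92 µg/L = 0.00092 mg/L.
13.4 L/s = 0.0134 m³/s.
After input A: C = (8.38·0.00092 + 0.0134·0.11) / 8.393 = 0.001094 mg/L.
1300 L/s = 1.3 m³/s.
After input B: C = (8.393·0.001094 + 1.3·0.84) / 9.693 = 0.1136 mg/L.
21 L/s = 0.021 m³/s.
After input C: C = (9.693·0.1136 + 0.021·0.105) / 9.714 = 0.1136 mg/L.

0.114 mg/L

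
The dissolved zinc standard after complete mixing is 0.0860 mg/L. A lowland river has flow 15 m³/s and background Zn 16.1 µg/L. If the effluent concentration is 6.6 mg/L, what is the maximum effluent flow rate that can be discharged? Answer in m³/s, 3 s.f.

16.1 µg/L = 0.0161 mg/L.
Mass balance at complete mixing: C_std·(Q_w + Q_r) = Q_w·C_e + Q_r·C_b.
Rearranging, Q_w = Q_r·(C_std − C_b)/(C_e − C_std) = 15·(0.086 − 0.0161) / (6.6 − 0.086) = 0.161 m³/s.

0.161 m³/s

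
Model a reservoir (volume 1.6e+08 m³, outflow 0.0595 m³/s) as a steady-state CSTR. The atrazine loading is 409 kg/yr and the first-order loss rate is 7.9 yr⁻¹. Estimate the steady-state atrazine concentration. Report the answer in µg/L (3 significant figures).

Outflow Q = 0.0595 m³/s × 3.156e+07 s/yr = 1.878e+06 m³/yr.
Steady-state CSTR mass balance: W = Q·C + k·V·C, so C = W/(Q + kV).
Q + kV = 1.878e+06 + 7.9·1.6e+08 = 1.266e+09 m³/yr.
C = 409/1.266e+09 = 3.231e-07 kg/m³ = 0.0003231 mg/L = 0.3231 µg/L.

0.323 µg/L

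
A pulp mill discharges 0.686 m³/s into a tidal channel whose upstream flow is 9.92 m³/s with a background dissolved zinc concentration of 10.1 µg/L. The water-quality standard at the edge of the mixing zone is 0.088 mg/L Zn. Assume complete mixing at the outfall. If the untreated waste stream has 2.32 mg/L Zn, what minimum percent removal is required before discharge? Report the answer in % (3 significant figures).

10.1 µg/L = 0.0101 mg/L.
Mass balance: 0.088·10.61 = 0.686·Cₑ + 9.92·0.0101.
Cₑ = (0.9333 − 0.1002) / 0.686 = 1.214 mg/L.
Required removal = 1 − 1.214/2.32 = 47.65 %.

47.7 %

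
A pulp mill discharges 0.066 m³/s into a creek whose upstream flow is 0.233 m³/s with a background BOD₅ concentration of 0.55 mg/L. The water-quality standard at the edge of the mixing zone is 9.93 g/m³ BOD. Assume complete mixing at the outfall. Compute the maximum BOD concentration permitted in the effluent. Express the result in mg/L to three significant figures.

43.0 mg/L

Mass balance: 9.93·0.299 = 0.066·Cₑ + 0.233·0.55.
Cₑ = (2.969 − 0.1282) / 0.066 = 43.04 mg/L.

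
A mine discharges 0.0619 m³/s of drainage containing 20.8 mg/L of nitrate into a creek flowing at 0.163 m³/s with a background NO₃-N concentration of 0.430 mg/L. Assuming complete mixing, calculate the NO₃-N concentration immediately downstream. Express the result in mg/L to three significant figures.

6.04 mg/L

By mass balance at complete mixing, C = (0.0619·20.8 + 0.163·0.43) / (0.0619 + 0.163) = 1.358/0.2249 = 6.037 mg/L.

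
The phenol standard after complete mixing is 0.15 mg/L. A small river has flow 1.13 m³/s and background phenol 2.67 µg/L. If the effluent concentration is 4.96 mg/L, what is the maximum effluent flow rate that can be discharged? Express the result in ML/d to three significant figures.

2.67 µg/L = 0.00267 mg/L.
Mass balance at complete mixing: C_std·(Q_w + Q_r) = Q_w·C_e + Q_r·C_b.
Rearranging, Q_w = Q_r·(C_std − C_b)/(C_e − C_std) = 1.13·(0.15 − 0.00267) / (4.96 − 0.15) = 0.03461 m³/s.
= 2.99 ML/d.

2.99 ML/d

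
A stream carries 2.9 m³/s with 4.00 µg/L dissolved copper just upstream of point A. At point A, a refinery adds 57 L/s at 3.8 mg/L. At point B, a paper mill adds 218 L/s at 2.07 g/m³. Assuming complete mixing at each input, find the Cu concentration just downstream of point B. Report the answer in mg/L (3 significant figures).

4.00 µg/L = 0.004 mg/L.
57 L/s = 0.057 m³/s.
After input A: C = (2.9·0.004 + 0.057·3.8) / 2.957 = 0.07717 mg/L.
218 L/s = 0.218 m³/s.
After input B: C = (2.957·0.07717 + 0.218·2.07) / 3.175 = 0.214 mg/L.

0.214 mg/L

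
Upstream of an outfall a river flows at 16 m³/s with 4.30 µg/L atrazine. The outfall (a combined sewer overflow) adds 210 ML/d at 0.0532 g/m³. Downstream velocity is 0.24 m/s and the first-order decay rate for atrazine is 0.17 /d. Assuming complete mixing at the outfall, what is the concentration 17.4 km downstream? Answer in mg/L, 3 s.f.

0.00932 mg/L

210 ML/d = 2.431 m³/s.
4.30 µg/L = 0.0043 mg/L.
After complete mixing, C₀ = (2.431·0.0532 + 16·0.0043) / 18.43 = 0.01075 mg/L.
Travel time t = 1.74e+04 m / 0.24 m/s = 7.25e+04 s = 0.8391 d.
C = 0.01075·exp(−0.17·0.8391) = 0.01075·0.8671 = 0.00932 mg/L.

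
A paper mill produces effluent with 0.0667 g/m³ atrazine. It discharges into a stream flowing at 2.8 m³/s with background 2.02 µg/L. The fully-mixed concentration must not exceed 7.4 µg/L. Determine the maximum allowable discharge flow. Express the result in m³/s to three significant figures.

0.254 m³/s

2.02 µg/L = 0.00202 mg/L.
7.4 µg/L = 0.0074 mg/L.
Mass balance at complete mixing: C_std·(Q_w + Q_r) = Q_w·C_e + Q_r·C_b.
Rearranging, Q_w = Q_r·(C_std − C_b)/(C_e − C_std) = 2.8·(0.0074 − 0.00202) / (0.0667 − 0.0074) = 0.254 m³/s.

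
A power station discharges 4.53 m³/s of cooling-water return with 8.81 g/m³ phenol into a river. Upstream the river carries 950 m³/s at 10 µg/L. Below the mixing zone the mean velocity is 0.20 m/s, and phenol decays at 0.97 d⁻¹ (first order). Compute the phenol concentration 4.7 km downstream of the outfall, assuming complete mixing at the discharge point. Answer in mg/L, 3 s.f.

10 µg/L = 0.01 mg/L.
After complete mixing, C₀ = (4.53·8.81 + 950·0.01) / 954.5 = 0.05176 mg/L.
Travel time t = 4700 m / 0.20 m/s = 2.35e+04 s = 0.272 d.
C = 0.05176·exp(−0.97·0.272) = 0.05176·0.7681 = 0.03976 mg/L.

0.0398 mg/L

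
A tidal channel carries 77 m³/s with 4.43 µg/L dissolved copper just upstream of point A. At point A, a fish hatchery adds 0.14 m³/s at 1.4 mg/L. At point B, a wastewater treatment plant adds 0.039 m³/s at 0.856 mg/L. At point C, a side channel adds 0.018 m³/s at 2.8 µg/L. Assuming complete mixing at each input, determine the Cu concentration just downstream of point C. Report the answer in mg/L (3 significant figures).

0.00739 mg/L

4.43 µg/L = 0.00443 mg/L.
After input A: C = (77·0.00443 + 0.14·1.4) / 77.14 = 0.006963 mg/L.
After input B: C = (77.14·0.006963 + 0.039·0.856) / 77.18 = 0.007392 mg/L.
2.8 µg/L = 0.0028 mg/L.
After input C: C = (77.18·0.007392 + 0.018·0.0028) / 77.2 = 0.007391 mg/L.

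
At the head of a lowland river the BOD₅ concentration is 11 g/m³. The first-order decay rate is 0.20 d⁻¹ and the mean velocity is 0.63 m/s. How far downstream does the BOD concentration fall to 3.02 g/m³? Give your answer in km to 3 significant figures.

352 km

From C = C₀·e^(−kt), t = ln(C₀/C)/k = ln(11/3.02)/0.20 = 1.293/0.20 = 6.463 d.
Distance = v·t = 0.63 m/s × 5.584e+05 s = 3.518e+05 m = 351.8 km.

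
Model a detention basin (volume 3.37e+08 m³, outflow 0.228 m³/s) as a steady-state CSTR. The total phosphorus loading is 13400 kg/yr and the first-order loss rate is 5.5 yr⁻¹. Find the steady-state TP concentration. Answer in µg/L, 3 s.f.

Outflow Q = 0.228 m³/s × 3.156e+07 s/yr = 7.195e+06 m³/yr.
Steady-state CSTR mass balance: W = Q·C + k·V·C, so C = W/(Q + kV).
Q + kV = 7.195e+06 + 5.5·3.37e+08 = 1.861e+09 m³/yr.
C = 13400/1.861e+09 = 7.202e-06 kg/m³ = 0.007202 mg/L = 7.202 µg/L.

7.20 µg/L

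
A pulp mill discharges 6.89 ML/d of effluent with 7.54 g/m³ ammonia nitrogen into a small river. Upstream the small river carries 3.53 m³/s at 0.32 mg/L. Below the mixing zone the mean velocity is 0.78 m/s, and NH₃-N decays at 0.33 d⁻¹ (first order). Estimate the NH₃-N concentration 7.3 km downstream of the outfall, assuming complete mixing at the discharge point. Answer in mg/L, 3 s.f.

0.463 mg/L

6.89 ML/d = 0.07975 m³/s.
After complete mixing, C₀ = (0.07975·7.54 + 3.53·0.32) / 3.61 = 0.4795 mg/L.
Travel time t = 7300 m / 0.78 m/s = 9359 s = 0.1083 d.
C = 0.4795·exp(−0.33·0.1083) = 0.4795·0.9649 = 0.4627 mg/L.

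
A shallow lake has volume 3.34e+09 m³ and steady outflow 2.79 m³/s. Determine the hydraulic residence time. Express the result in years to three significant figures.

Q = 2.79 m³/s × 3.156e+07 s/yr = 8.805e+07 m³/yr.
Hydraulic residence time τ = V/Q = 3.34e+09/8.805e+07 = 37.93 yr.

37.9 yr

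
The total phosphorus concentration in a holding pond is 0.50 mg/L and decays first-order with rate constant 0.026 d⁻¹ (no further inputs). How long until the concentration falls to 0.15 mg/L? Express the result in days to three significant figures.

t = ln(C₀/C)/k = ln(0.50/0.15)/0.026 = 1.204/0.026 = 46.31 d.

46.3 d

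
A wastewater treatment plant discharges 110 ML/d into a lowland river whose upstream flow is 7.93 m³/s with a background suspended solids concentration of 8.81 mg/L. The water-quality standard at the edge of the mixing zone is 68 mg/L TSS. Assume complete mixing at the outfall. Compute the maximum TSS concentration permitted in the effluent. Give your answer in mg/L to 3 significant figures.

437 mg/L

110 ML/d = 1.273 m³/s.
Mass balance: 68·9.203 = 1.273·Cₑ + 7.93·8.81.
Cₑ = (625.8 − 69.86) / 1.273 = 436.7 mg/L.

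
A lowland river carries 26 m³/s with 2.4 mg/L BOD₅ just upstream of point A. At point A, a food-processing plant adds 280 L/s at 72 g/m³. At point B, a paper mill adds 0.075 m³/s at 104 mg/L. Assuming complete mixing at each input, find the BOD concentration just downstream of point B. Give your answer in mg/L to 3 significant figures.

3.43 mg/L

280 L/s = 0.28 m³/s.
After input A: C = (26·2.4 + 0.28·72) / 26.28 = 3.142 mg/L.
After input B: C = (26.28·3.142 + 0.075·104) / 26.36 = 3.429 mg/L.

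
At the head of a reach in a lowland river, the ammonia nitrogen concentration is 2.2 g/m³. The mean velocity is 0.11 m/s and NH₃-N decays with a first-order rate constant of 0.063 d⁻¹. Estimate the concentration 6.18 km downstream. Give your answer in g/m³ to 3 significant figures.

Travel time t = 6.18 km / 0.11 m/s = 6180/0.11 = 5.618e+04 s = 0.6503 d.
First-order decay: C = 2.2·exp(−0.063·0.6503) = 2.2·0.9599 = 2.112 g/m³.

2.11 g/m³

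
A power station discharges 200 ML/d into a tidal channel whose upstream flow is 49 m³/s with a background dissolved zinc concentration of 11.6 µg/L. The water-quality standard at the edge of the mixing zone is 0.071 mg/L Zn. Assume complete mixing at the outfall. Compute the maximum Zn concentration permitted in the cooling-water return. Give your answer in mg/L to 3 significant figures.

1.33 mg/L

200 ML/d = 2.315 m³/s.
11.6 µg/L = 0.0116 mg/L.
Mass balance: 0.071·51.31 = 2.315·Cₑ + 49·0.0116.
Cₑ = (3.643 − 0.5684) / 2.315 = 1.328 mg/L.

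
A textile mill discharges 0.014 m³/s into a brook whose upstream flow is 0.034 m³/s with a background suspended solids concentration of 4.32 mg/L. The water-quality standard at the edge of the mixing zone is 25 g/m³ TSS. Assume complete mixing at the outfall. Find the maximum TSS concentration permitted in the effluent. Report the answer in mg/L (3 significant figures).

75.2 mg/L

Mass balance: 25·0.048 = 0.014·Cₑ + 0.034·4.32.
Cₑ = (1.2 − 0.1469) / 0.014 = 75.22 mg/L.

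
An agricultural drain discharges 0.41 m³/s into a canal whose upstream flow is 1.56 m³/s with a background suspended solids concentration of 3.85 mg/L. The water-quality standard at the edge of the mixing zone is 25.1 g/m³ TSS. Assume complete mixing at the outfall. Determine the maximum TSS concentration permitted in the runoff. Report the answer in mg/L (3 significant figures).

106 mg/L

Mass balance: 25.1·1.97 = 0.41·Cₑ + 1.56·3.85.
Cₑ = (49.45 − 6.006) / 0.41 = 106 mg/L.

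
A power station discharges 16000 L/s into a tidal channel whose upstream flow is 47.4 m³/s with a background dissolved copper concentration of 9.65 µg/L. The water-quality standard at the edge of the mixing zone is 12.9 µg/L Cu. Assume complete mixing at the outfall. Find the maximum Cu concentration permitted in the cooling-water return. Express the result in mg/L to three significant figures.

16000 L/s = 16 m³/s.
9.65 µg/L = 0.00965 mg/L.
12.9 µg/L = 0.0129 mg/L.
Mass balance: 0.0129·63.4 = 16·Cₑ + 47.4·0.00965.
Cₑ = (0.8179 − 0.4574) / 16 = 0.02253 mg/L.

0.0225 mg/L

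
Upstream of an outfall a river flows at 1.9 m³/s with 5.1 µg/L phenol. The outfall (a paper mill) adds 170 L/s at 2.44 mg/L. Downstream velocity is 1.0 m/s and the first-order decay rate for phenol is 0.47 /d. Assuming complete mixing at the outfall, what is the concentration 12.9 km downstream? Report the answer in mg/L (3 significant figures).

0.191 mg/L

170 L/s = 0.17 m³/s.
5.1 µg/L = 0.0051 mg/L.
After complete mixing, C₀ = (0.17·2.44 + 1.9·0.0051) / 2.07 = 0.2051 mg/L.
Travel time t = 1.29e+04 m / 1.0 m/s = 1.29e+04 s = 0.1493 d.
C = 0.2051·exp(−0.47·0.1493) = 0.2051·0.9322 = 0.1912 mg/L.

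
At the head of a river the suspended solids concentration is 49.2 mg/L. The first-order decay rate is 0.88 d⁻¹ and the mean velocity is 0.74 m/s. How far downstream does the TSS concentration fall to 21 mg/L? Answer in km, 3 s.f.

61.9 km

From C = C₀·e^(−kt), t = ln(C₀/C)/k = ln(49.2/21)/0.88 = 0.8514/0.88 = 0.9675 d.
Distance = v·t = 0.74 m/s × 8.359e+04 s = 6.186e+04 m = 61.86 km.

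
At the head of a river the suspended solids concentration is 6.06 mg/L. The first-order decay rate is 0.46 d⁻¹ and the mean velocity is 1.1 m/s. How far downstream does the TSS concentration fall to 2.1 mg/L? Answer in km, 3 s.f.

219 km

From C = C₀·e^(−kt), t = ln(C₀/C)/k = ln(6.06/2.1)/0.46 = 1.06/0.46 = 2.304 d.
Distance = v·t = 1.1 m/s × 1.991e+05 s = 2.19e+05 m = 219 km.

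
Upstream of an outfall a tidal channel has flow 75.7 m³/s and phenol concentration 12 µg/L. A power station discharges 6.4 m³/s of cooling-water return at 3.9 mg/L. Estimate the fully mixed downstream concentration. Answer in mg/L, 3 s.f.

0.315 mg/L

12 µg/L = 0.012 mg/L.
By mass balance at complete mixing, C = (6.4·3.9 + 75.7·0.012) / (6.4 + 75.7) = 25.87/82.1 = 0.3151 mg/L.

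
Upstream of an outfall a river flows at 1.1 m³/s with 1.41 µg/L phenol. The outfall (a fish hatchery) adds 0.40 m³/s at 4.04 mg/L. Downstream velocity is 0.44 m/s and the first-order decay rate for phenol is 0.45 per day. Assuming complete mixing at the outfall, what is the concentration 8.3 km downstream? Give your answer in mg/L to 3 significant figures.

0.977 mg/L

1.41 µg/L = 0.00141 mg/L.
After complete mixing, C₀ = (0.4·4.04 + 1.1·0.00141) / 1.5 = 1.078 mg/L.
Travel time t = 8300 m / 0.44 m/s = 1.886e+04 s = 0.2183 d.
C = 1.078·exp(−0.45·0.2183) = 1.078·0.9064 = 0.9775 mg/L.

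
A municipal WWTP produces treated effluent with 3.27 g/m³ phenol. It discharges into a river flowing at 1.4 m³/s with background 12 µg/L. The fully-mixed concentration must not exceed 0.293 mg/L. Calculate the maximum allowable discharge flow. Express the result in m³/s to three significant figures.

0.132 m³/s

12 µg/L = 0.012 mg/L.
Mass balance at complete mixing: C_std·(Q_w + Q_r) = Q_w·C_e + Q_r·C_b.
Rearranging, Q_w = Q_r·(C_std − C_b)/(C_e − C_std) = 1.4·(0.293 − 0.012) / (3.27 − 0.293) = 0.1321 m³/s.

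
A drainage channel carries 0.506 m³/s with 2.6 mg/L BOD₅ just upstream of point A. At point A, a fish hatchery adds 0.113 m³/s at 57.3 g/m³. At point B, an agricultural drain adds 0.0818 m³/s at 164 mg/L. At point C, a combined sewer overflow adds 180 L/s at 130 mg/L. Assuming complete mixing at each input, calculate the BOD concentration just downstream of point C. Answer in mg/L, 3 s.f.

After input A: C = (0.506·2.6 + 0.113·57.3) / 0.619 = 12.59 mg/L.
After input B: C = (0.619·12.59 + 0.0818·164) / 0.7008 = 30.26 mg/L.
180 L/s = 0.18 m³/s.
After input C: C = (0.7008·30.26 + 0.18·130) / 0.8808 = 50.64 mg/L.

50.6 mg/L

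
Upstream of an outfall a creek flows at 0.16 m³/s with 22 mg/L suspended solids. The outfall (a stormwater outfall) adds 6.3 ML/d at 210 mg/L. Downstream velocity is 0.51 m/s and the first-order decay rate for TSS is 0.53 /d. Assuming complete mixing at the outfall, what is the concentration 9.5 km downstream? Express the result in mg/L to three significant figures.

6.3 ML/d = 0.07292 m³/s.
After complete mixing, C₀ = (0.07292·210 + 0.16·22) / 0.2329 = 80.86 mg/L.
Travel time t = 9500 m / 0.51 m/s = 1.863e+04 s = 0.2156 d.
C = 80.86·exp(−0.53·0.2156) = 80.86·0.892 = 72.12 mg/L.

72.1 mg/L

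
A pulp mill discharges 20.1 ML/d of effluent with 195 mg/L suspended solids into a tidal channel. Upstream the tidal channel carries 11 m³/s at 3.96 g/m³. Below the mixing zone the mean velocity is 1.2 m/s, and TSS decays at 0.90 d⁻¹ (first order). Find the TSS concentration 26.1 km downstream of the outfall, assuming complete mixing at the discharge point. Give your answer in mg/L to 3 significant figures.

20.1 ML/d = 0.2326 m³/s.
After complete mixing, C₀ = (0.2326·195 + 11·3.96) / 11.23 = 7.917 mg/L.
Travel time t = 2.61e+04 m / 1.2 m/s = 2.175e+04 s = 0.2517 d.
C = 7.917·exp(−0.90·0.2517) = 7.917·0.7973 = 6.312 mg/L.

6.31 mg/L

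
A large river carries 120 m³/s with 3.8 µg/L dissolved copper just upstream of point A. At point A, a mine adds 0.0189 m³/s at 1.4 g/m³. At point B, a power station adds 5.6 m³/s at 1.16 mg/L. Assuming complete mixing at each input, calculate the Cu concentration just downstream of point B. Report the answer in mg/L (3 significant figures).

0.0556 mg/L

3.8 µg/L = 0.0038 mg/L.
After input A: C = (120·0.0038 + 0.0189·1.4) / 120 = 0.00402 mg/L.
After input B: C = (120·0.00402 + 5.6·1.16) / 125.6 = 0.05555 mg/L.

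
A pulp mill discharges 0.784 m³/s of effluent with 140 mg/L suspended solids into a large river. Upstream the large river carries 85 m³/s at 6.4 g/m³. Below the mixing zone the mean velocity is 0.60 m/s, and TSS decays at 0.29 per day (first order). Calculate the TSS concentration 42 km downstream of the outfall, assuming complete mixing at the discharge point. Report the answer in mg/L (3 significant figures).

6.03 mg/L

After complete mixing, C₀ = (0.784·140 + 85·6.4) / 85.78 = 7.621 mg/L.
Travel time t = 4.2e+04 m / 0.60 m/s = 7e+04 s = 0.8102 d.
C = 7.621·exp(−0.29·0.8102) = 7.621·0.7906 = 6.025 mg/L.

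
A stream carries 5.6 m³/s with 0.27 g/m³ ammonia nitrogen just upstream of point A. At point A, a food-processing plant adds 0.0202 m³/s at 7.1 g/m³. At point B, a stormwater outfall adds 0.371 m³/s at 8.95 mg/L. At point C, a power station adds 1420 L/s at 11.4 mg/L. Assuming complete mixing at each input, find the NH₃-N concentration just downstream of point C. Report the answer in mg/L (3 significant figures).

After input A: C = (5.6·0.27 + 0.0202·7.1) / 5.62 = 0.2945 mg/L.
After input B: C = (5.62·0.2945 + 0.371·8.95) / 5.991 = 0.8305 mg/L.
1420 L/s = 1.42 m³/s.
After input C: C = (5.991·0.8305 + 1.42·11.4) / 7.411 = 2.856 mg/L.

2.86 mg/L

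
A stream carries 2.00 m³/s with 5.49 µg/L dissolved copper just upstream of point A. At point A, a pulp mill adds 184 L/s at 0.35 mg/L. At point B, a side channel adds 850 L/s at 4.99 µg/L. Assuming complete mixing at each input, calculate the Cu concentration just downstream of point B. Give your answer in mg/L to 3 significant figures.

0.0262 mg/L

5.49 µg/L = 0.00549 mg/L.
184 L/s = 0.184 m³/s.
After input A: C = (2·0.00549 + 0.184·0.35) / 2.184 = 0.03451 mg/L.
850 L/s = 0.85 m³/s.
4.99 µg/L = 0.00499 mg/L.
After input B: C = (2.184·0.03451 + 0.85·0.00499) / 3.034 = 0.02624 mg/L.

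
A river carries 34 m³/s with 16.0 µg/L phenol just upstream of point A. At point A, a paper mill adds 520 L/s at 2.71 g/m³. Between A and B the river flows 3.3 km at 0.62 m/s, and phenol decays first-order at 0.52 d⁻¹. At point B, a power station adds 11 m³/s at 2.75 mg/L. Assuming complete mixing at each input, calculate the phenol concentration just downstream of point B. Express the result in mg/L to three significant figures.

16.0 µg/L = 0.016 mg/L.
520 L/s = 0.52 m³/s.
After input A: C = (34·0.016 + 0.52·2.71) / 34.52 = 0.05658 mg/L.
Over the 3.3 km reach to input B (t = 5323 s = 0.0616 d), decay gives C = 0.05658·exp(−0.52·0.0616) = 0.0548 mg/L.
After input B: C = (34.52·0.0548 + 11·2.75) / 45.52 = 0.7061 mg/L.

0.706 mg/L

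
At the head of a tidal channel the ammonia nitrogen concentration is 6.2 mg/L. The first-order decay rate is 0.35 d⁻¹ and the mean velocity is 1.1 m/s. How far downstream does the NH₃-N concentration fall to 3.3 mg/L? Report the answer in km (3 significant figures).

From C = C₀·e^(−kt), t = ln(C₀/C)/k = ln(6.2/3.3)/0.35 = 0.6306/0.35 = 1.802 d.
Distance = v·t = 1.1 m/s × 1.557e+05 s = 1.712e+05 m = 171.2 km.

171 km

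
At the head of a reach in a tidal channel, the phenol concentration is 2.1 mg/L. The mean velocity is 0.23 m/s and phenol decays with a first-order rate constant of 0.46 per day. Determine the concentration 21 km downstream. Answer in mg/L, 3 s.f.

1.29 mg/L

Travel time t = 21 km / 0.23 m/s = 2.1e+04/0.23 = 9.13e+04 s = 1.057 d.
First-order decay: C = 2.1·exp(−0.46·1.057) = 2.1·0.615 = 1.292 mg/L.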